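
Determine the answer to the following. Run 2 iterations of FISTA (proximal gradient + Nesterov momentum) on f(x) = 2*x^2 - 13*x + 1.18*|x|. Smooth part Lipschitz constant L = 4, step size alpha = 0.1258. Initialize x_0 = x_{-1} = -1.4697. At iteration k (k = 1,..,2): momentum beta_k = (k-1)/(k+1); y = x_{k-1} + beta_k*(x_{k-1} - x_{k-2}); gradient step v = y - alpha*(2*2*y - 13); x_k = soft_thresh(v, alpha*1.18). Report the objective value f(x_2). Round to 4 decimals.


FISTA on f(x) = 2*x^2 - 13*x + 1.18*|x|
L = 4, alpha = 0.1258
Iteration 1: beta = 0.0, y = -1.4697 + 0.0*(-1.4697 + 1.4697) = -1.4697
  grad(y) = -18.8788, v = y - alpha*grad = 0.9053
  prox(v) = soft_thresh(0.9053, 0.1484) = 0.7568
Iteration 2: beta = 0.3333, y = 0.7568 + 0.3333*(0.7568 + 1.4697) = 1.499
  grad(y) = -7.0041, v = y - alpha*grad = 2.3801
  prox(v) = soft_thresh(2.3801, 0.1484) = 2.2316
f(x_2) = 2*2.2316^2 - 13*2.2316 + 1.18*|2.2316| = -16.4176


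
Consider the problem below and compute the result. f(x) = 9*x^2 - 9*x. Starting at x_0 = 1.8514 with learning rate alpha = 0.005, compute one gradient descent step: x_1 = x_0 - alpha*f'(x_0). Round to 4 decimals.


We compute the gradient at x_0 and apply the update.
f'(x) = 18*x - 9
f'(1.8514) = 18*1.8514 - 9 = 24.3252
x_1 = 1.8514 - 0.005*24.3252 = 1.7298


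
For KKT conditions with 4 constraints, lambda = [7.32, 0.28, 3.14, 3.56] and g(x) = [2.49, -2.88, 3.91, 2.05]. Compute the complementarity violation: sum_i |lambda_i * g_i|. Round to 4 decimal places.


KKT complementary slackness check:
lambda_1 * g_1 = 7.32 * 2.49 = 18.2268
lambda_2 * g_2 = 0.28 * -2.88 = -0.8064
lambda_3 * g_3 = 3.14 * 3.91 = 12.2774
lambda_4 * g_4 = 3.56 * 2.05 = 7.298
Total violation = 18.2268 + 0.8064 + 12.2774 + 7.298 = 38.6086


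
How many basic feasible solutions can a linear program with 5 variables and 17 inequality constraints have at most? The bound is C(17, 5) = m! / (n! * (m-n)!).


Each vertex corresponds to some choice of n active constraints out of m, so the number of vertices is at most C(m, n) = m! / (n!(m-n)!).
m = 17, n = 5
Numerator: 17 * 16 * 15 * 14 * 13
Denominator: 5! = 120
C(17, 5) = 6188


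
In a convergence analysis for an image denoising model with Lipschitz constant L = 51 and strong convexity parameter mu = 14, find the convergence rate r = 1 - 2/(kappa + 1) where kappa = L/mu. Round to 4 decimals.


Step 1: Compute the condition number.
kappa = L/mu = 51/14 = 3.6429
Step 2: Compute the convergence rate.
r = 1 - 2/(kappa + 1) = 1 - 2*mu/(L + mu) = (L - mu)/(L + mu) = 37/65 = 0.5692


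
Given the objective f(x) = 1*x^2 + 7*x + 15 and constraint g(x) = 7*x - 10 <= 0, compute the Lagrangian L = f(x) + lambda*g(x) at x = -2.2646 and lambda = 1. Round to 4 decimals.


Step 1: Evaluate f(x).
f(-2.2646) = 1*(-2.2646)^2 + 7*(-2.2646) + 15 = 4.2762
Step 2: Evaluate g(x).
g(-2.2646) = 7*-2.2646 - 10 = -25.8522
Step 3: Compute Lagrangian.
L = 4.2762 + 1*-25.8522 = -21.576


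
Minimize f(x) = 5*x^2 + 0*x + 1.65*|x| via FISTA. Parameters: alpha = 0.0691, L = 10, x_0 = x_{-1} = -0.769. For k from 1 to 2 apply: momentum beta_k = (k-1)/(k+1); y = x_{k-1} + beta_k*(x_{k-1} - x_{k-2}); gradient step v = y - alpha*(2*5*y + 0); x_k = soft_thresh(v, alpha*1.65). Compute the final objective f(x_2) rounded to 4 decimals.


FISTA on f(x) = 5*x^2 + 0*x + 1.65*|x|
L = 10, alpha = 0.0691
Iteration 1: beta = 0.0, y = -0.769 + 0.0*(-0.769 + 0.769) = -0.769
  grad(y) = -7.69, v = y - alpha*grad = -0.2376
  prox(v) = soft_thresh(-0.2376, 0.114) = -0.1236
Iteration 2: beta = 0.3333, y = -0.1236 + 0.3333*(-0.1236 + 0.769) = 0.0915
  grad(y) = 0.9153, v = y - alpha*grad = 0.0283
  prox(v) = soft_thresh(0.0283, 0.114) = 0.0
f(x_2) = 5*0.0^2 + 0*0.0 + 1.65*|0.0| = 0.0


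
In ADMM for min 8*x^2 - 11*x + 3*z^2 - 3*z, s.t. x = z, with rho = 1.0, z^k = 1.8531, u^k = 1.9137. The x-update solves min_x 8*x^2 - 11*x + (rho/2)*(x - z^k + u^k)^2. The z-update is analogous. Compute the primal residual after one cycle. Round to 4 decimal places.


ADMM iteration with rho = 1.0, z^k = 1.8531, u^k = 1.9137
Step 1: x-update.
Minimize 8*x^2 - 11*x + (1.0/2)*(x - 1.8531 + 1.9137)^2
FOC: (2*8 + 1.0)*x = 11 + 1.0*(1.8531 - 1.9137)
x^{k+1} = 0.6435
Step 2: z-update.
Minimize 3*z^2 - 3*z + (1.0/2)*(0.6435 - z + 1.9137)^2
FOC: (2*3 + 1.0)*z = 3 + 1.0*(0.6435 + 1.9137)
z^{k+1} = 0.7939
Step 3: u-update.
u^{k+1} = 1.9137 + 0.6435 - 0.7939 = 1.7633
Step 4: Primal residual = |0.6435 - 0.7939| = 0.1504


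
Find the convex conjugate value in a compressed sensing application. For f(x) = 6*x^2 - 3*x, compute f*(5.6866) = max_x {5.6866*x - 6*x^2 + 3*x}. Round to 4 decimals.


f*(y) = sup_x {y*x - a*x^2 - b*x} = sup_x {(y-b)*x - a*x^2}
FOC: (y - b) - 2a*x = 0 => x* = (y - b)/(2a)
x* = (5.6866 + 3)/(2*6) = 0.7239
f*(5.6866) = (y-b)^2/(4a) = (5.6866 + 3)^2/(4*6)
= 75.457/24 = 3.144


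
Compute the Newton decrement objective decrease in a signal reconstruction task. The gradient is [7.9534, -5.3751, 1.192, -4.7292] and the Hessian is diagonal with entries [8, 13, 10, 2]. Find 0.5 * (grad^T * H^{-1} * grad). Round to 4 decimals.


Step 1: H is diagonal, so H^(-1) * g = [0.9942, -0.4135, 0.1192, -2.3646].
Step 2: g^T H^(-1) g = sum_i g_i^2 / H_ii
  = (7.9534)^2/8 + (-5.3751)^2/13 + (1.192)^2/10 + (-4.7292)^2/2
  = 7.9071 + 2.2224 + 0.1421 + 11.1827 = 21.4543
Step 3: Objective decrease = 0.5 * g^T H^(-1) g = 10.7271


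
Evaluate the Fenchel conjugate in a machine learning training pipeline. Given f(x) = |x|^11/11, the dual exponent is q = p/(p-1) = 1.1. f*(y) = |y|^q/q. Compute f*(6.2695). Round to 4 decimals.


The conjugate exponent q satisfies 1/p + 1/q = 1.
p = 11, so q = 11/(11 - 1) = 1.1
|y|^q = 6.2695^1.1 = 7.5328
f*(6.2695) = 7.5328 / 1.1 = 6.848


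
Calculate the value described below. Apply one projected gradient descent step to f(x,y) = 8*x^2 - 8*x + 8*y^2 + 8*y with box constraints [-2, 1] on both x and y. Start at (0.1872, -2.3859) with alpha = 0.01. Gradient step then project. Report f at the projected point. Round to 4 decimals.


Step 1: Compute gradient at (0.1872, -2.3859).
grad_x = 2*8*0.1872 - 8 = -5.0048
grad_y = 2*8*-2.3859 + 8 = -30.1744
Step 2: Gradient step.
x_raw = 0.1872 - 0.01*-5.0048 = 0.2372
y_raw = -2.3859 - 0.01*-30.1744 = -2.0842
Step 3: Project onto [-2, 1].
x_proj = clip(0.2372) = 0.2372
y_proj = clip(-2.0842) = -2.0
Step 4: Evaluate f.
f(0.2372, -2.0) = 14.5523


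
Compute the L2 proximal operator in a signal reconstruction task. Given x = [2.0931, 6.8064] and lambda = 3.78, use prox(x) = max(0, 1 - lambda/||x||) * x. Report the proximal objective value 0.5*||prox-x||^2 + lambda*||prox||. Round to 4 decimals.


Step 1: Compute ||x||.
||x|| = 7.121
Step 2: Compute scaling factor.
scale = max(0, 1 - 3.78/7.121) = 0.4692
Step 3: prox(x) = [0.982, 3.1934]
||prox(x)|| = 3.341
Step 4: Proximal objective.
0.5*||prox-x||^2 = 7.1442
lambda*||prox|| = 12.629
Total = 19.773


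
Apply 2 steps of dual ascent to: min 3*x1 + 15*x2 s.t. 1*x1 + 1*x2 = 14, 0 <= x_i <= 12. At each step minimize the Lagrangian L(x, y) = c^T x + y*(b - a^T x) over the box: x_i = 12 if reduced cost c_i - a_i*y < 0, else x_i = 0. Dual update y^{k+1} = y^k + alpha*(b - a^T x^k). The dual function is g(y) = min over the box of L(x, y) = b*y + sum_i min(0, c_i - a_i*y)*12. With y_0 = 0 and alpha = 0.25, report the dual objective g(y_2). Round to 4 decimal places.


Dual ascent for LP: min 3*x1 + 15*x2, 1*x1 + 1*x2 = 14, 0 <= x_i <= 12
Step 1: y^k = 0.0, reduced costs: (3.0, 15.0)
  x^k = (0.0, 0.0), subgradient = b - a^T x = 14.0
  y^{k+1} = 0.0 + 0.25*14.0 = 3.5
Step 2: y^k = 3.5, reduced costs: (-0.5, 11.5)
  x^k = (12.0, 0.0), subgradient = b - a^T x = 2.0
  y^{k+1} = 3.5 + 0.25*2.0 = 4.0
Dual objective at y_2 = 4.0: reduced costs (-1.0, 11.0), box minimizer x = (12.0, 0.0)
g(y_2) = b*y + (c1 - a1*y)*x1 + (c2 - a2*y)*x2 = 14*4.0 + (-1.0)*12.0 + 11.0*0.0 = 56.0 - 12.0 + 0.0 = 44.0


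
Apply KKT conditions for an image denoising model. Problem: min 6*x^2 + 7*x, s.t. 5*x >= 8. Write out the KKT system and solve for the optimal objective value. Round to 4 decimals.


Step 1: Try lambda = 0 (constraint inactive).
x_unc = -7/(2*6) = -0.5833
Check: 5*-0.5833 = -2.9165 < 8 -- violated!
Step 2: Constraint must be active: 5*x = 8
x* = 8/5 = 1.6
lambda = (2*6*1.6 + 7)/5 = 5.24
Step 3: Compute optimal value.
f(x*) = 6*1.6^2 + 7*1.6 = 26.56


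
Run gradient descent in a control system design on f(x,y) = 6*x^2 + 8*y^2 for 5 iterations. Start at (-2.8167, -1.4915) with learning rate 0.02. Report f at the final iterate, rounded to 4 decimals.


Gradient descent on f(x,y) = 6*x^2 + 8*y^2.
Starting point: (-2.8167, -1.4915), alpha = 0.02
Step 1: grad_x = 2*6*-2.8167 = -33.8004, grad_y = 2*8*-1.4915 = -23.864
  x_1 = -2.8167 - 0.02*-33.8004 = -2.1407
  y_1 = -1.4915 - 0.02*-23.864 = -1.0142
Step 2: grad_x = 2*6*-2.1407 = -25.6883, grad_y = 2*8*-1.0142 = -16.2275
  x_2 = -2.1407 - 0.02*-25.6883 = -1.6269
  y_2 = -1.0142 - 0.02*-16.2275 = -0.6897
Step 3: grad_x = 2*6*-1.6269 = -19.5231, grad_y = 2*8*-0.6897 = -11.0347
  x_3 = -1.6269 - 0.02*-19.5231 = -1.2365
  y_3 = -0.6897 - 0.02*-11.0347 = -0.469
Step 4: grad_x = 2*6*-1.2365 = -14.8376, grad_y = 2*8*-0.469 = -7.5036
  x_4 = -1.2365 - 0.02*-14.8376 = -0.9397
  y_4 = -0.469 - 0.02*-7.5036 = -0.3189
Step 5: grad_x = 2*6*-0.9397 = -11.2765, grad_y = 2*8*-0.3189 = -5.1025
  x_5 = -0.9397 - 0.02*-11.2765 = -0.7142
  y_5 = -0.3189 - 0.02*-5.1025 = -0.2169
f(-0.7142, -0.2169) = 6*(-0.7142)^2 + 8*(-0.2169)^2 = 3.4365


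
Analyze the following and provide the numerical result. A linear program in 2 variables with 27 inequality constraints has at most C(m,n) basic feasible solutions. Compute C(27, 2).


Each vertex corresponds to some choice of n active constraints out of m, so the number of vertices is at most C(m, n) = m! / (n!(m-n)!).
m = 27, n = 2
Numerator: 27 * 26
Denominator: 2! = 2
C(27, 2) = 351


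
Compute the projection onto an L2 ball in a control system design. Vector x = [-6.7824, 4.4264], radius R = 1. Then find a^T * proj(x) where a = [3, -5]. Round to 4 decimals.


Step 1: Compute ||x|| (intermediates to 6 decimals).
||x|| = sqrt((-6.7824)^2 + 4.4264^2) = 8.09901
Step 2: Project.
Since ||x|| > R, scale = R/||x|| = 1/8.09901 = 0.123472, proj(x) = scale * x
proj(x) = [-0.837436, 0.546536]
Step 3: Dot product.
a^T * proj(x) = 3*(-0.837436) - 5*0.546536 = -5.245


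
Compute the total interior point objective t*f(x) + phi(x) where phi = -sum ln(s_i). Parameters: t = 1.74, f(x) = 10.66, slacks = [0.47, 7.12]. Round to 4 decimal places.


Step 1: Compute log-barrier.
ln values: [-0.755, 1.9629]
phi = -(-0.755 + 1.9629) = -1.2079
Step 2: Compute augmented objective.
t*f(x) = 1.74*10.66 = 18.5484
Total = 18.5484 - 1.2079 = 17.3405


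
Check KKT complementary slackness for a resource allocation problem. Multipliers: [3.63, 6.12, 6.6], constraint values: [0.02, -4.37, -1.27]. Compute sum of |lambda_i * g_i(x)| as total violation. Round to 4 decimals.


KKT complementary slackness check:
lambda_1 * g_1 = 3.63 * 0.02 = 0.0726
lambda_2 * g_2 = 6.12 * -4.37 = -26.7444
lambda_3 * g_3 = 6.6 * -1.27 = -8.382
Total violation = 0.0726 + 26.7444 + 8.382 = 35.199


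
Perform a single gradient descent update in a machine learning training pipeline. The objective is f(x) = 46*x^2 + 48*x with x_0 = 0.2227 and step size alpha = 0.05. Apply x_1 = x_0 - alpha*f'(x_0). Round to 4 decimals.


We compute the gradient at x_0 and apply the update.
f'(x) = 92*x + 48
f'(0.2227) = 92*0.2227 + 48 = 68.4884
x_1 = 0.2227 - 0.05*68.4884 = -3.2017


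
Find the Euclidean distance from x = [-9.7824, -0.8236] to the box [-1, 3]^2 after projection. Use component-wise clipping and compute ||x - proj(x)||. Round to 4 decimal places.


Project each component onto [-1, 3].
clip(-9.7824) = -1.0, clip(-0.8236) = -0.8236
Projection = [-1.0, -0.8236]
Squared diffs: [77.1305, 0.0]
Distance = sqrt(77.1305) = 8.7824


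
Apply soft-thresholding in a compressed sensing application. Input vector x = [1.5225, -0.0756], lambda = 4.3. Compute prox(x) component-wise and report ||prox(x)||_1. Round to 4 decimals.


Soft-thresholding with lambda = 4.3:
prox(1.5225) = sign(1.5225)*max(|1.5225| - 4.3, 0) = 0.0
prox(-0.0756) = sign(-0.0756)*max(|-0.0756| - 4.3, 0) = 0.0
prox(x) = [0.0, 0.0]
||prox(x)||_1 = 0.0 + 0.0 = 0.0


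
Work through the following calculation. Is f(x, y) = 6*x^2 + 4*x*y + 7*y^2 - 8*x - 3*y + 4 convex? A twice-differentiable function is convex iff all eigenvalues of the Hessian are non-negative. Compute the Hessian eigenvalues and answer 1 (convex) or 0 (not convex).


The Hessian of f(x,y) = 6*x^2 + 4*x*y + 7*y^2 - 8*x - 3*y + 4 is:
H = [[12, 4], [4, 14]]
Trace = 12 + 14 = 26
Determinant = 12*14 - (4)^2 = 152
Discriminant = (26)^2 - 4*152 = 68.0
Eigenvalues: lambda_1 = 8.8769, lambda_2 = 17.1231
The function is convex.

1


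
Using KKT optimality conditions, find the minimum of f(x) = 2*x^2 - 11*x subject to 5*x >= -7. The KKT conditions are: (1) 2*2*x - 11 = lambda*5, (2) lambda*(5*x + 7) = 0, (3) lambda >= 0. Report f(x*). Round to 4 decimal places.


Step 1: Try lambda = 0 (constraint inactive).
Stationarity: 2*2*x - 11 = 0
x* = 11/(2*2) = 2.75
Check constraint: 5*2.75 = 13.75 >= -7 -- satisfied.
Step 2: Compute optimal value.
f(x*) = 2*2.75^2 - 11*2.75 = -15.125


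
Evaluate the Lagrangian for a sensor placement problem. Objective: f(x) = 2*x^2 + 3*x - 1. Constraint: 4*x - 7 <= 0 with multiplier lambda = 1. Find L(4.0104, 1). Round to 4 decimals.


Step 1: Evaluate f(x).
f(4.0104) = 2*4.0104^2 + 3*4.0104 - 1 = 43.1978
Step 2: Evaluate g(x).
g(4.0104) = 4*4.0104 - 7 = 9.0416
Step 3: Compute Lagrangian.
L = 43.1978 + 1*9.0416 = 52.2394


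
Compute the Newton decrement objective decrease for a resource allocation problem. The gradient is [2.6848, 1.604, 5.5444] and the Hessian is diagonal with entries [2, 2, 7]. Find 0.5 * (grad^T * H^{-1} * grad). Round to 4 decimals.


Step 1: H is diagonal, so H^(-1) * g = [1.3424, 0.802, 0.7921].
Step 2: g^T H^(-1) g = sum_i g_i^2 / H_ii
  = (2.6848)^2/2 + (1.604)^2/2 + (5.5444)^2/7
  = 3.6041 + 1.2864 + 4.3915 = 9.282
Step 3: Objective decrease = 0.5 * g^T H^(-1) g = 4.641


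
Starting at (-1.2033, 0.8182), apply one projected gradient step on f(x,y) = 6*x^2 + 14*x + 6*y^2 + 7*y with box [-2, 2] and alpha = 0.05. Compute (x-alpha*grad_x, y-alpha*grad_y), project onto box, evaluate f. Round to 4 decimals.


Step 1: Compute gradient at (-1.2033, 0.8182).
grad_x = 2*6*-1.2033 + 14 = -0.4396
grad_y = 2*6*0.8182 + 7 = 16.8184
Step 2: Gradient step.
x_raw = -1.2033 - 0.05*-0.4396 = -1.1813
y_raw = 0.8182 - 0.05*16.8184 = -0.0227
Step 3: Project onto [-2, 2].
x_proj = clip(-1.1813) = -1.1813
y_proj = clip(-0.0227) = -0.0227
Step 4: Evaluate f.
f(-1.1813, -0.0227) = -8.3213


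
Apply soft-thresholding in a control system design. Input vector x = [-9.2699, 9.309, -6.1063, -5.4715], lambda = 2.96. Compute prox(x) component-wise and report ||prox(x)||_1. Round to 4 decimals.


Soft-thresholding with lambda = 2.96:
prox(-9.2699) = sign(-9.2699)*max(|-9.2699| - 2.96, 0) = -6.3099
prox(9.309) = sign(9.309)*max(|9.309| - 2.96, 0) = 6.349
prox(-6.1063) = sign(-6.1063)*max(|-6.1063| - 2.96, 0) = -3.1463
prox(-5.4715) = sign(-5.4715)*max(|-5.4715| - 2.96, 0) = -2.5115
prox(x) = [-6.3099, 6.349, -3.1463, -2.5115]
||prox(x)||_1 = 6.3099 + 6.349 + 3.1463 + 2.5115 = 18.3167


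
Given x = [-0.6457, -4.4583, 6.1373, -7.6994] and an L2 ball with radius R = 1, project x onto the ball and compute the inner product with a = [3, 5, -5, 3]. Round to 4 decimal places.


Step 1: Compute ||x|| (intermediates to 6 decimals).
||x|| = sqrt((-0.6457)^2 + (-4.4583)^2 + 6.1373^2 + (-7.6994)^2) = 10.827769
Step 2: Project.
Since ||x|| > R, scale = R/||x|| = 1/10.827769 = 0.092355, proj(x) = scale * x
proj(x) = [-0.059634, -0.411746, 0.56681, -0.711078]
Step 3: Dot product.
a^T * proj(x) = 3*(-0.059634) + 5*(-0.411746) - 5*0.56681 + 3*(-0.711078) = -7.2049


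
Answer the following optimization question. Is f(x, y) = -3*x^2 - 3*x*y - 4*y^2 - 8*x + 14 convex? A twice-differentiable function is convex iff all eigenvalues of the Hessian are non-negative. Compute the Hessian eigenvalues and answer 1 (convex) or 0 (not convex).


The Hessian of f(x,y) = -3*x^2 - 3*x*y - 4*y^2 - 8*x + 14 is:
H = [[-6, -3], [-3, -8]]
Trace = -6 - 8 = -14
Determinant = -6*-8 - (-3)^2 = 39
Discriminant = (-14)^2 - 4*39 = 40.0
Eigenvalues: lambda_1 = -10.1623, lambda_2 = -3.8377
The function is not convex.

0


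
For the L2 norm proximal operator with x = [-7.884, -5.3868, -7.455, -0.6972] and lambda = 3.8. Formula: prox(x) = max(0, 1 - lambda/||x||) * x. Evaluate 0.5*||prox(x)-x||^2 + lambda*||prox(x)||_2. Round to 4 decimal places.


Step 1: Compute ||x||.
||x|| = 12.1342
Step 2: Compute scaling factor.
scale = max(0, 1 - 3.8/12.1342) = 0.6868
Step 3: prox(x) = [-5.415, -3.6998, -5.1204, -0.4789]
||prox(x)|| = 8.3342
Step 4: Proximal objective.
0.5*||prox-x||^2 = 7.22
lambda*||prox|| = 31.67
Total = 38.8899


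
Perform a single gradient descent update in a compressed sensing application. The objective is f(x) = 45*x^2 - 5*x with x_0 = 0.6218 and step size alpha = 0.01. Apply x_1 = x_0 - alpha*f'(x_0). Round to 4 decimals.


We compute the gradient at x_0 and apply the update.
f'(x) = 90*x - 5
f'(0.6218) = 90*0.6218 - 5 = 50.962
x_1 = 0.6218 - 0.01*50.962 = 0.1122


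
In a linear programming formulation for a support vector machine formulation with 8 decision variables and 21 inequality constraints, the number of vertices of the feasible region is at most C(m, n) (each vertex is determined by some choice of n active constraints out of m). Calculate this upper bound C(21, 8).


Each vertex corresponds to some choice of n active constraints out of m, so the number of vertices is at most C(m, n) = m! / (n!(m-n)!).
m = 21, n = 8
Numerator: 21 * 20 * 19 * 18 * 17 * 16 * 15 * 14
Denominator: 8! = 40320
C(21, 8) = 203490


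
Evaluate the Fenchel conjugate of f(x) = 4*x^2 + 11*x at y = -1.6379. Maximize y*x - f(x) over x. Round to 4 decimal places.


f*(y) = sup_x {y*x - a*x^2 - b*x} = sup_x {(y-b)*x - a*x^2}
FOC: (y - b) - 2a*x = 0 => x* = (y - b)/(2a)
x* = (-1.6379 - 11)/(2*4) = -1.5797
f*(-1.6379) = (y-b)^2/(4a) = (-1.6379 - 11)^2/(4*4)
= 159.7165/16 = 9.9823


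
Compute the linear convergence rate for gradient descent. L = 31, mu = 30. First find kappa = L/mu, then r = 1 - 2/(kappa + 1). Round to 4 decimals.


Step 1: Compute the condition number.
kappa = L/mu = 31/30 = 1.0333
Step 2: Compute the convergence rate.
r = 1 - 2/(kappa + 1) = 1 - 2*mu/(L + mu) = (L - mu)/(L + mu) = 1/61 = 0.0164


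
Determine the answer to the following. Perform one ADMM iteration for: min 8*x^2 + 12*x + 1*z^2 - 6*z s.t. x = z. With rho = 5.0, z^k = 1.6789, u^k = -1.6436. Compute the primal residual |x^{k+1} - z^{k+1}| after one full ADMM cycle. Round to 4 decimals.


ADMM iteration with rho = 5.0, z^k = 1.6789, u^k = -1.6436
Step 1: x-update.
Minimize 8*x^2 + 12*x + (5.0/2)*(x - 1.6789 - 1.6436)^2
FOC: (2*8 + 5.0)*x = -12 + 5.0*(1.6789 + 1.6436)
x^{k+1} = 0.2196
Step 2: z-update.
Minimize 1*z^2 - 6*z + (5.0/2)*(0.2196 - z - 1.6436)^2
FOC: (2*1 + 5.0)*z = 6 + 5.0*(0.2196 - 1.6436)
z^{k+1} = -0.16
Step 3: u-update.
u^{k+1} = -1.6436 + 0.2196 + 0.16 = -1.264
Step 4: Primal residual = |0.2196 + 0.16| = 0.3796


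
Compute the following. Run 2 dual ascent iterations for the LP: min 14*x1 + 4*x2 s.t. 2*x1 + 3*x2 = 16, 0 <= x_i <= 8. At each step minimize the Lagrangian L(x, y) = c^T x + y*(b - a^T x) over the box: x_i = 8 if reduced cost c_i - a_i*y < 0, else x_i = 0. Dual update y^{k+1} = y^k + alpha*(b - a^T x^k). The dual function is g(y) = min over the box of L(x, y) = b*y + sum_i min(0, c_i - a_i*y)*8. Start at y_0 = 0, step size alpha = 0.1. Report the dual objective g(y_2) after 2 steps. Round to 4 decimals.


Dual ascent for LP: min 14*x1 + 4*x2, 2*x1 + 3*x2 = 16, 0 <= x_i <= 8
Step 1: y^k = 0.0, reduced costs: (14.0, 4.0)
  x^k = (0.0, 0.0), subgradient = b - a^T x = 16.0
  y^{k+1} = 0.0 + 0.1*16.0 = 1.6
Step 2: y^k = 1.6, reduced costs: (10.8, -0.8)
  x^k = (0.0, 8.0), subgradient = b - a^T x = -8.0
  y^{k+1} = 1.6 + 0.1*-8.0 = 0.8
Dual objective at y_2 = 0.8: reduced costs (12.4, 1.6), box minimizer x = (0.0, 0.0)
g(y_2) = b*y + (c1 - a1*y)*x1 + (c2 - a2*y)*x2 = 16*0.8 + 12.4*0.0 + 1.6*0.0 = 12.8 + 0.0 + 0.0 = 12.8


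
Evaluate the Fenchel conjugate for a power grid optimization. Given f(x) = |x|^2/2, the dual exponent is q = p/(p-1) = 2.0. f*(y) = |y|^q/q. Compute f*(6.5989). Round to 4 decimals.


The conjugate exponent q satisfies 1/p + 1/q = 1.
p = 2, so q = 2/(2 - 1) = 2.0
|y|^q = 6.5989^2.0 = 43.5455
f*(6.5989) = 43.5455 / 2.0 = 21.7727


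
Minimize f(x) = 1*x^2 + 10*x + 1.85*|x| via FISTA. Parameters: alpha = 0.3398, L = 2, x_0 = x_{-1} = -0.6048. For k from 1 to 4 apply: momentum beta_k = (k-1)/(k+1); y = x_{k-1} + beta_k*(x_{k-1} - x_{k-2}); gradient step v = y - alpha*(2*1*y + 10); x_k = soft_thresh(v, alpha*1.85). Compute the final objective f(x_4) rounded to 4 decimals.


FISTA on f(x) = 1*x^2 + 10*x + 1.85*|x|
L = 2, alpha = 0.3398
Iteration 1: beta = 0.0, y = -0.6048 + 0.0*(-0.6048 + 0.6048) = -0.6048
  grad(y) = 8.7904, v = y - alpha*grad = -3.5918
  prox(v) = soft_thresh(-3.5918, 0.6286) = -2.9631
Iteration 2: beta = 0.3333, y = -2.9631 + 0.3333*(-2.9631 + 0.6048) = -3.7493
  grad(y) = 2.5015, v = y - alpha*grad = -4.5993
  prox(v) = soft_thresh(-4.5993, 0.6286) = -3.9706
Iteration 3: beta = 0.5, y = -3.9706 + 0.5*(-3.9706 + 2.9631) = -4.4744
  grad(y) = 1.0512, v = y - alpha*grad = -4.8316
  prox(v) = soft_thresh(-4.8316, 0.6286) = -4.203
Iteration 4: beta = 0.6, y = -4.203 + 0.6*(-4.203 + 3.9706) = -4.3424
  grad(y) = 1.3153, v = y - alpha*grad = -4.7893
  prox(v) = soft_thresh(-4.7893, 0.6286) = -4.1607
f(x_4) = 1*(-4.1607)^2 + 10*(-4.1607) + 1.85*|-4.1607| = -16.5983


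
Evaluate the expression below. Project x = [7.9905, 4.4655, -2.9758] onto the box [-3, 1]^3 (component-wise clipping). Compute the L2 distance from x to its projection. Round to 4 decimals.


Project each component onto [-3, 1].
clip(7.9905) = 1.0, clip(4.4655) = 1.0, clip(-2.9758) = -2.9758
Projection = [1.0, 1.0, -2.9758]
Squared diffs: [48.8671, 12.0097, 0.0]
Distance = sqrt(60.8768) = 7.8024


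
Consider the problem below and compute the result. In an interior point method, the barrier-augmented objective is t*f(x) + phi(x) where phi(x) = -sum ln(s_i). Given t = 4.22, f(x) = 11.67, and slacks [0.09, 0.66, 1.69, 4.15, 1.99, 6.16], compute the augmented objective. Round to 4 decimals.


Step 1: Compute log-barrier.
ln values: [-2.4079, -0.4155, 0.5247, 1.4231, 0.6881, 1.8181]
phi = -(-2.4079 - 0.4155 + 0.5247 + 1.4231 + 0.6881 + 1.8181) = -1.6306
Step 2: Compute augmented objective.
t*f(x) = 4.22*11.67 = 49.2474
Total = 49.2474 - 1.6306 = 47.6168


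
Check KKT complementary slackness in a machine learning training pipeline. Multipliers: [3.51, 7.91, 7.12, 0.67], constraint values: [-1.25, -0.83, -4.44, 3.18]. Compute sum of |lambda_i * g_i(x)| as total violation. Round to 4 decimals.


KKT complementary slackness check:
lambda_1 * g_1 = 3.51 * -1.25 = -4.3875
lambda_2 * g_2 = 7.91 * -0.83 = -6.5653
lambda_3 * g_3 = 7.12 * -4.44 = -31.6128
lambda_4 * g_4 = 0.67 * 3.18 = 2.1306
Total violation = 4.3875 + 6.5653 + 31.6128 + 2.1306 = 44.6962


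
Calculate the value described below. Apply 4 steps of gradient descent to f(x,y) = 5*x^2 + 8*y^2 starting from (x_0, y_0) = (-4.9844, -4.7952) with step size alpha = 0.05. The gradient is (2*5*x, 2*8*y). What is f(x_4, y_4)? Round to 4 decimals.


Gradient descent on f(x,y) = 5*x^2 + 8*y^2.
Starting point: (-4.9844, -4.7952), alpha = 0.05
Step 1: grad_x = 2*5*-4.9844 = -49.844, grad_y = 2*8*-4.7952 = -76.7232
  x_1 = -4.9844 - 0.05*-49.844 = -2.4922
  y_1 = -4.7952 - 0.05*-76.7232 = -0.959
Step 2: grad_x = 2*5*-2.4922 = -24.922, grad_y = 2*8*-0.959 = -15.3446
  x_2 = -2.4922 - 0.05*-24.922 = -1.2461
  y_2 = -0.959 - 0.05*-15.3446 = -0.1918
Step 3: grad_x = 2*5*-1.2461 = -12.461, grad_y = 2*8*-0.1918 = -3.0689
  x_3 = -1.2461 - 0.05*-12.461 = -0.6231
  y_3 = -0.1918 - 0.05*-3.0689 = -0.0384
Step 4: grad_x = 2*5*-0.6231 = -6.2305, grad_y = 2*8*-0.0384 = -0.6138
  x_4 = -0.6231 - 0.05*-6.2305 = -0.3115
  y_4 = -0.0384 - 0.05*-0.6138 = -0.0077
f(-0.3115, -0.0077) = 5*(-0.3115)^2 + 8*(-0.0077)^2 = 0.4857


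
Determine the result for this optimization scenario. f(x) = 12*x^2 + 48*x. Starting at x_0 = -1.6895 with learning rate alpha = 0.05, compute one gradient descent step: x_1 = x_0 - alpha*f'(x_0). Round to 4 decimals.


We compute the gradient at x_0 and apply the update.
f'(x) = 24*x + 48
f'(-1.6895) = 24*-1.6895 + 48 = 7.452
x_1 = -1.6895 - 0.05*7.452 = -2.0621


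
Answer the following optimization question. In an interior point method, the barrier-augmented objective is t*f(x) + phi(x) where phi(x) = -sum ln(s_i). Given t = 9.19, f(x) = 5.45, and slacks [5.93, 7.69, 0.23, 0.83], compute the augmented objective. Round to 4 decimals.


Step 1: Compute log-barrier.
ln values: [1.78, 2.0399, -1.4697, -0.1863]
phi = -(1.78 + 2.0399 - 1.4697 - 0.1863) = -2.1639
Step 2: Compute augmented objective.
t*f(x) = 9.19*5.45 = 50.0855
Total = 50.0855 - 2.1639 = 47.9216


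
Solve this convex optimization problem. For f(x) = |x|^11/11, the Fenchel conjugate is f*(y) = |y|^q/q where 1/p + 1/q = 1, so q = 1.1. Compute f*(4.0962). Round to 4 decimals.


The conjugate exponent q satisfies 1/p + 1/q = 1.
p = 11, so q = 11/(11 - 1) = 1.1
|y|^q = 4.0962^1.1 = 4.7165
f*(4.0962) = 4.7165 / 1.1 = 4.2877


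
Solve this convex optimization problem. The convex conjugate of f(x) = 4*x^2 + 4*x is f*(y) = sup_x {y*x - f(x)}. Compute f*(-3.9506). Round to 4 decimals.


f*(y) = sup_x {y*x - a*x^2 - b*x} = sup_x {(y-b)*x - a*x^2}
FOC: (y - b) - 2a*x = 0 => x* = (y - b)/(2a)
x* = (-3.9506 - 4)/(2*4) = -0.9938
f*(-3.9506) = (y-b)^2/(4a) = (-3.9506 - 4)^2/(4*4)
= 63.212/16 = 3.9508


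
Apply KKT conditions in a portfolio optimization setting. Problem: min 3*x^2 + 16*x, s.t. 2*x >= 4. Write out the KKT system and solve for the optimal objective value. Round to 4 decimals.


Step 1: Try lambda = 0 (constraint inactive).
x_unc = -16/(2*3) = -2.6667
Check: 2*-2.6667 = -5.3334 < 4 -- violated!
Step 2: Constraint must be active: 2*x = 4
x* = 4/2 = 2.0
lambda = (2*3*2.0 + 16)/2 = 14.0
Step 3: Compute optimal value.
f(x*) = 3*2.0^2 + 16*2.0 = 44.0


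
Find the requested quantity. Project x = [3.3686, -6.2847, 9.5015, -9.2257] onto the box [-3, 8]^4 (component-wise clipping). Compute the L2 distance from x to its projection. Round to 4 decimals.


Project each component onto [-3, 8].
clip(3.3686) = 3.3686, clip(-6.2847) = -3.0, clip(9.5015) = 8.0, clip(-9.2257) = -3.0
Projection = [3.3686, -3.0, 8.0, -3.0]
Squared diffs: [0.0, 10.7893, 2.2545, 38.7593]
Distance = sqrt(51.8031) = 7.1974


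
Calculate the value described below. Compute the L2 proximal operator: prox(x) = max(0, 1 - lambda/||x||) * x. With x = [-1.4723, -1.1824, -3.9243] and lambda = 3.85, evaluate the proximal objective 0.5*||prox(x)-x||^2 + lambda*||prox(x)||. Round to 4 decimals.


Step 1: Compute ||x||.
||x|| = 4.355
Step 2: Compute scaling factor.
scale = max(0, 1 - 3.85/4.355) = 0.116
Step 3: prox(x) = [-0.1707, -0.1371, -0.455]
||prox(x)|| = 0.505
Step 4: Proximal objective.
0.5*||prox-x||^2 = 7.4113
lambda*||prox|| = 1.9443
Total = 9.3554


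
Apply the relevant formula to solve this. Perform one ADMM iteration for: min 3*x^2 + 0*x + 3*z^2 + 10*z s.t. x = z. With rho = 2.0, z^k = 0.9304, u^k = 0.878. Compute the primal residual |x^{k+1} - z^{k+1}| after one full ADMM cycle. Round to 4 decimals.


ADMM iteration with rho = 2.0, z^k = 0.9304, u^k = 0.878
Step 1: x-update.
Minimize 3*x^2 + 0*x + (2.0/2)*(x - 0.9304 + 0.878)^2
FOC: (2*3 + 2.0)*x = 0 + 2.0*(0.9304 - 0.878)
x^{k+1} = 0.0131
Step 2: z-update.
Minimize 3*z^2 + 10*z + (2.0/2)*(0.0131 - z + 0.878)^2
FOC: (2*3 + 2.0)*z = -10 + 2.0*(0.0131 + 0.878)
z^{k+1} = -1.0272
Step 3: u-update.
u^{k+1} = 0.878 + 0.0131 + 1.0272 = 1.9183
Step 4: Primal residual = |0.0131 + 1.0272| = 1.0403


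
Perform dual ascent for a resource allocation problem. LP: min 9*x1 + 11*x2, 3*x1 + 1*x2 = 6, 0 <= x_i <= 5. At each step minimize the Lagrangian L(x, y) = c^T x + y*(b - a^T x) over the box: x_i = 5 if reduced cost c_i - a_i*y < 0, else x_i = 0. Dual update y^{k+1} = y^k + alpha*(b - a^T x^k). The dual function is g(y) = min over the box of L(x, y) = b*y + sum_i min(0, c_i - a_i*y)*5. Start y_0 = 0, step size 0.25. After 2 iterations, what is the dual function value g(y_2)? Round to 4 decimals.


Dual ascent for LP: min 9*x1 + 11*x2, 3*x1 + 1*x2 = 6, 0 <= x_i <= 5
Step 1: y^k = 0.0, reduced costs: (9.0, 11.0)
  x^k = (0.0, 0.0), subgradient = b - a^T x = 6.0
  y^{k+1} = 0.0 + 0.25*6.0 = 1.5
Step 2: y^k = 1.5, reduced costs: (4.5, 9.5)
  x^k = (0.0, 0.0), subgradient = b - a^T x = 6.0
  y^{k+1} = 1.5 + 0.25*6.0 = 3.0
Dual objective at y_2 = 3.0: reduced costs (0.0, 8.0), box minimizer x = (0.0, 0.0)
g(y_2) = b*y + (c1 - a1*y)*x1 + (c2 - a2*y)*x2 = 6*3.0 + 0.0*0.0 + 8.0*0.0 = 18.0 + 0.0 + 0.0 = 18.0


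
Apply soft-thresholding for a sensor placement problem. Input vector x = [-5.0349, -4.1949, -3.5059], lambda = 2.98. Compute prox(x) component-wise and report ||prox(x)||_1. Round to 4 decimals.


Soft-thresholding with lambda = 2.98:
prox(-5.0349) = sign(-5.0349)*max(|-5.0349| - 2.98, 0) = -2.0549
prox(-4.1949) = sign(-4.1949)*max(|-4.1949| - 2.98, 0) = -1.2149
prox(-3.5059) = sign(-3.5059)*max(|-3.5059| - 2.98, 0) = -0.5259
prox(x) = [-2.0549, -1.2149, -0.5259]
||prox(x)||_1 = 2.0549 + 1.2149 + 0.5259 = 3.7957


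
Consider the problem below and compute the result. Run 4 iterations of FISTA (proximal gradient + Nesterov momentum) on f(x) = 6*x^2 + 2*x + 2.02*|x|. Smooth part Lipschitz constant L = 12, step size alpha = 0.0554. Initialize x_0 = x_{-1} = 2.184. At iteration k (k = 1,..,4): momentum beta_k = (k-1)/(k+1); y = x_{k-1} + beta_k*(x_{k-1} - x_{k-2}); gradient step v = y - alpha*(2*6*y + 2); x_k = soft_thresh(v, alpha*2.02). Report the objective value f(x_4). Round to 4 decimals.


FISTA on f(x) = 6*x^2 + 2*x + 2.02*|x|
L = 12, alpha = 0.0554
Iteration 1: beta = 0.0, y = 2.184 + 0.0*(2.184 - 2.184) = 2.184
  grad(y) = 28.208, v = y - alpha*grad = 0.6213
  prox(v) = soft_thresh(0.6213, 0.1119) = 0.5094
Iteration 2: beta = 0.3333, y = 0.5094 + 0.3333*(0.5094 - 2.184) = -0.0488
  grad(y) = 1.4139, v = y - alpha*grad = -0.1272
  prox(v) = soft_thresh(-0.1272, 0.1119) = -0.0153
Iteration 3: beta = 0.5, y = -0.0153 + 0.5*(-0.0153 - 0.5094) = -0.2776
  grad(y) = -1.331, v = y - alpha*grad = -0.2038
  prox(v) = soft_thresh(-0.2038, 0.1119) = -0.0919
Iteration 4: beta = 0.6, y = -0.0919 + 0.6*(-0.0919 + 0.0153) = -0.1379
  grad(y) = 0.3447, v = y - alpha*grad = -0.157
  prox(v) = soft_thresh(-0.157, 0.1119) = -0.0451
f(x_4) = 6*(-0.0451)^2 + 2*(-0.0451) + 2.02*|-0.0451| = 0.0131


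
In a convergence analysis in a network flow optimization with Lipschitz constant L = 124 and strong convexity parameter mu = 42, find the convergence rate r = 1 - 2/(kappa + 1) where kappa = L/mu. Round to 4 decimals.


Step 1: Compute the condition number.
kappa = L/mu = 124/42 = 2.9524
Step 2: Compute the convergence rate.
r = 1 - 2/(kappa + 1) = 1 - 2*mu/(L + mu) = (L - mu)/(L + mu) = 82/166 = 0.494


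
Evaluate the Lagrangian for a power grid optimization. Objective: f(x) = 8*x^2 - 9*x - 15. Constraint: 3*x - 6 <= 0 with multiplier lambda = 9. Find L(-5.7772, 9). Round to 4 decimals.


Step 1: Evaluate f(x).
f(-5.7772) = 8*(-5.7772)^2 - 9*(-5.7772) - 15 = 304.0031
Step 2: Evaluate g(x).
g(-5.7772) = 3*-5.7772 - 6 = -23.3316
Step 3: Compute Lagrangian.
L = 304.0031 + 9*-23.3316 = 94.0187


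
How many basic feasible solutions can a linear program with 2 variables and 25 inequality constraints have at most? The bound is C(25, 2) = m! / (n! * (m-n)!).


Each vertex corresponds to some choice of n active constraints out of m, so the number of vertices is at most C(m, n) = m! / (n!(m-n)!).
m = 25, n = 2
Numerator: 25 * 24
Denominator: 2! = 2
C(25, 2) = 300


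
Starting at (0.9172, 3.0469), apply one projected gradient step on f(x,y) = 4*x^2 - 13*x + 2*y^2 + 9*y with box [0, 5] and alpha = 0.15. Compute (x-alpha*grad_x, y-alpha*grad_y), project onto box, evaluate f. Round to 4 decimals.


Step 1: Compute gradient at (0.9172, 3.0469).
grad_x = 2*4*0.9172 - 13 = -5.6624
grad_y = 2*2*3.0469 + 9 = 21.1876
Step 2: Gradient step.
x_raw = 0.9172 - 0.15*-5.6624 = 1.7666
y_raw = 3.0469 - 0.15*21.1876 = -0.1312
Step 3: Project onto [0, 5].
x_proj = clip(1.7666) = 1.7666
y_proj = clip(-0.1312) = 0.0
Step 4: Evaluate f.
f(1.7666, 0.0) = -10.4823


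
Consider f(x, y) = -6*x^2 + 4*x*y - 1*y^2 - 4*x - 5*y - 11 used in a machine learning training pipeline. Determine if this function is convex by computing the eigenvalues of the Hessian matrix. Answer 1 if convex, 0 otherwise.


The Hessian of f(x,y) = -6*x^2 + 4*x*y - 1*y^2 - 4*x - 5*y - 11 is:
H = [[-12, 4], [4, -2]]
Trace = -12 - 2 = -14
Determinant = -12*-2 - (4)^2 = 8
Discriminant = (-14)^2 - 4*8 = 164.0
Eigenvalues: lambda_1 = -13.4031, lambda_2 = -0.5969
The function is not convex.

0


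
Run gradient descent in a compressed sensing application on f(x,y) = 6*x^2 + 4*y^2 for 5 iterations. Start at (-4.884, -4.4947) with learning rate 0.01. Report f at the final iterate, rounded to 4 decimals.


Gradient descent on f(x,y) = 6*x^2 + 4*y^2.
Starting point: (-4.884, -4.4947), alpha = 0.01
Step 1: grad_x = 2*6*-4.884 = -58.608, grad_y = 2*4*-4.4947 = -35.9576
  x_1 = -4.884 - 0.01*-58.608 = -4.2979
  y_1 = -4.4947 - 0.01*-35.9576 = -4.1351
Step 2: grad_x = 2*6*-4.2979 = -51.575, grad_y = 2*4*-4.1351 = -33.081
  x_2 = -4.2979 - 0.01*-51.575 = -3.7822
  y_2 = -4.1351 - 0.01*-33.081 = -3.8043
Step 3: grad_x = 2*6*-3.7822 = -45.386, grad_y = 2*4*-3.8043 = -30.4345
  x_3 = -3.7822 - 0.01*-45.386 = -3.3283
  y_3 = -3.8043 - 0.01*-30.4345 = -3.5
Step 4: grad_x = 2*6*-3.3283 = -39.9397, grad_y = 2*4*-3.5 = -27.9998
  x_4 = -3.3283 - 0.01*-39.9397 = -2.9289
  y_4 = -3.5 - 0.01*-27.9998 = -3.22
Step 5: grad_x = 2*6*-2.9289 = -35.1469, grad_y = 2*4*-3.22 = -25.7598
  x_5 = -2.9289 - 0.01*-35.1469 = -2.5774
  y_5 = -3.22 - 0.01*-25.7598 = -2.9624
f(-2.5774, -2.9624) = 6*(-2.5774)^2 + 4*(-2.9624)^2 = 74.9619


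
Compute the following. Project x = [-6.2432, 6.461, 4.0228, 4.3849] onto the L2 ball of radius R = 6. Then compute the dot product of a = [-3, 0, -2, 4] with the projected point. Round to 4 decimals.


Step 1: Compute ||x|| (intermediates to 6 decimals).
||x|| = sqrt((-6.2432)^2 + 6.461^2 + 4.0228^2 + 4.3849^2) = 10.776471
Step 2: Project.
Since ||x|| > R, scale = R/||x|| = 6/10.776471 = 0.556769, proj(x) = scale * x
proj(x) = [-3.47602, 3.597285, 2.23977, 2.441376]
Step 3: Dot product.
a^T * proj(x) = -3*(-3.47602) + 0*3.597285 - 2*2.23977 + 4*2.441376 = 15.714


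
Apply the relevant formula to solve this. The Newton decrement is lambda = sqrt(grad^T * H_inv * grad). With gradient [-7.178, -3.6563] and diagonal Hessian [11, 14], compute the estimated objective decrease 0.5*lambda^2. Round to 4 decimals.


Step 1: H is diagonal, so H^(-1) * g = [-0.6525, -0.2612].
Step 2: g^T H^(-1) g = sum_i g_i^2 / H_ii
  = (-7.178)^2/11 + (-3.6563)^2/14
  = 4.684 + 0.9549 = 5.6389
Step 3: Objective decrease = 0.5 * g^T H^(-1) g = 2.8194


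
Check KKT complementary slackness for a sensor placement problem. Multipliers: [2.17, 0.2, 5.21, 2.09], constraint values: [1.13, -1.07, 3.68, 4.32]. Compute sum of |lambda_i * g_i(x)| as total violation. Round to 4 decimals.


KKT complementary slackness check:
lambda_1 * g_1 = 2.17 * 1.13 = 2.4521
lambda_2 * g_2 = 0.2 * -1.07 = -0.214
lambda_3 * g_3 = 5.21 * 3.68 = 19.1728
lambda_4 * g_4 = 2.09 * 4.32 = 9.0288
Total violation = 2.4521 + 0.214 + 19.1728 + 9.0288 = 30.8677


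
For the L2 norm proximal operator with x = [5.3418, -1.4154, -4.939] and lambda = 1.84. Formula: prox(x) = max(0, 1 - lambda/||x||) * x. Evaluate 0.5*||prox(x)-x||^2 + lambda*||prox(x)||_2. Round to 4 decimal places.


Step 1: Compute ||x||.
||x|| = 7.4116
Step 2: Compute scaling factor.
scale = max(0, 1 - 1.84/7.4116) = 0.7517
Step 3: prox(x) = [4.0156, -1.064, -3.7128]
||prox(x)|| = 5.5716
Step 4: Proximal objective.
0.5*||prox-x||^2 = 1.6928
lambda*||prox|| = 10.2517
Total = 11.9446


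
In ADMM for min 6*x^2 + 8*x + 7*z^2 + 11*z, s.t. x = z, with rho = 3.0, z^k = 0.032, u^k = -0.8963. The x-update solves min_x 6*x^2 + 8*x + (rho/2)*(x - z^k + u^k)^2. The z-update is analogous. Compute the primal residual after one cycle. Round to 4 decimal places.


ADMM iteration with rho = 3.0, z^k = 0.032, u^k = -0.8963
Step 1: x-update.
Minimize 6*x^2 + 8*x + (3.0/2)*(x - 0.032 - 0.8963)^2
FOC: (2*6 + 3.0)*x = -8 + 3.0*(0.032 + 0.8963)
x^{k+1} = -0.3477
Step 2: z-update.
Minimize 7*z^2 + 11*z + (3.0/2)*(-0.3477 - z - 0.8963)^2
FOC: (2*7 + 3.0)*z = -11 + 3.0*(-0.3477 - 0.8963)
z^{k+1} = -0.8666
Step 3: u-update.
u^{k+1} = -0.8963 - 0.3477 + 0.8666 = -0.3774
Step 4: Primal residual = |-0.3477 + 0.8666| = 0.5189


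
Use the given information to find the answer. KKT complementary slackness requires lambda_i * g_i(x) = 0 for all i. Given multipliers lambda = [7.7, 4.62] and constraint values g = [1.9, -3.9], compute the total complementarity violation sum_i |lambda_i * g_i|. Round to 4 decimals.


KKT complementary slackness check:
lambda_1 * g_1 = 7.7 * 1.9 = 14.63
lambda_2 * g_2 = 4.62 * -3.9 = -18.018
Total violation = 14.63 + 18.018 = 32.648


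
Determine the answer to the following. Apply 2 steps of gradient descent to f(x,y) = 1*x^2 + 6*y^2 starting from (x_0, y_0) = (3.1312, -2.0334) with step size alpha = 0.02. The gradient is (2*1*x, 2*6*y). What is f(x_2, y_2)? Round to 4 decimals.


Gradient descent on f(x,y) = 1*x^2 + 6*y^2.
Starting point: (3.1312, -2.0334), alpha = 0.02
Step 1: grad_x = 2*1*3.1312 = 6.2624, grad_y = 2*6*-2.0334 = -24.4008
  x_1 = 3.1312 - 0.02*6.2624 = 3.006
  y_1 = -2.0334 - 0.02*-24.4008 = -1.5454
Step 2: grad_x = 2*1*3.006 = 6.0119, grad_y = 2*6*-1.5454 = -18.5446
  x_2 = 3.006 - 0.02*6.0119 = 2.8857
  y_2 = -1.5454 - 0.02*-18.5446 = -1.1745
f(2.8857, -1.1745) = 1*2.8857^2 + 6*(-1.1745)^2 = 16.6039


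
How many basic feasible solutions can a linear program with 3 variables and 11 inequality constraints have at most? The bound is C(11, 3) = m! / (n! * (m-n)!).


Each vertex corresponds to some choice of n active constraints out of m, so the number of vertices is at most C(m, n) = m! / (n!(m-n)!).
m = 11, n = 3
Numerator: 11 * 10 * 9
Denominator: 3! = 6
C(11, 3) = 165


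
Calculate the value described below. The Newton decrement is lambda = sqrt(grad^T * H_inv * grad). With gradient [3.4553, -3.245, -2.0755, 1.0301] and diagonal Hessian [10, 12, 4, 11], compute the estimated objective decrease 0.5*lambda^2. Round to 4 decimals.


Step 1: H is diagonal, so H^(-1) * g = [0.3455, -0.2704, -0.5189, 0.0936].
Step 2: g^T H^(-1) g = sum_i g_i^2 / H_ii
  = (3.4553)^2/10 + (-3.245)^2/12 + (-2.0755)^2/4 + (1.0301)^2/11
  = 1.1939 + 0.8775 + 1.0769 + 0.0965 = 3.2448
Step 3: Objective decrease = 0.5 * g^T H^(-1) g = 1.6224


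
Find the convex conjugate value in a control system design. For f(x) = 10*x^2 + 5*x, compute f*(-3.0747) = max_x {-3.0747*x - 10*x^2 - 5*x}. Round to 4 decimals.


f*(y) = sup_x {y*x - a*x^2 - b*x} = sup_x {(y-b)*x - a*x^2}
FOC: (y - b) - 2a*x = 0 => x* = (y - b)/(2a)
x* = (-3.0747 - 5)/(2*10) = -0.4037
f*(-3.0747) = (y-b)^2/(4a) = (-3.0747 - 5)^2/(4*10)
= 65.2008/40 = 1.63


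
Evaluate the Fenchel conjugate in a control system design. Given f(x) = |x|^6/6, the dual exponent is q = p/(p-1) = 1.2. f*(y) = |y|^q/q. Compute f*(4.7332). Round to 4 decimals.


The conjugate exponent q satisfies 1/p + 1/q = 1.
p = 6, so q = 6/(6 - 1) = 1.2
|y|^q = 4.7332^1.2 = 6.4593
f*(4.7332) = 6.4593 / 1.2 = 5.3828


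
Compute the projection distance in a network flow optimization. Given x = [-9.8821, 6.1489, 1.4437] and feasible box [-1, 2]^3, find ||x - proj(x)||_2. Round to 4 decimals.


Project each component onto [-1, 2].
clip(-9.8821) = -1.0, clip(6.1489) = 2.0, clip(1.4437) = 1.4437
Projection = [-1.0, 2.0, 1.4437]
Squared diffs: [78.8917, 17.2134, 0.0]
Distance = sqrt(96.1051) = 9.8033
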